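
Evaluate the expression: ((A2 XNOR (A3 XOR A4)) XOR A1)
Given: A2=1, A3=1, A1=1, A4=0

Substituting: ((1 XNOR (1 XOR 0)) XOR 1)
= 0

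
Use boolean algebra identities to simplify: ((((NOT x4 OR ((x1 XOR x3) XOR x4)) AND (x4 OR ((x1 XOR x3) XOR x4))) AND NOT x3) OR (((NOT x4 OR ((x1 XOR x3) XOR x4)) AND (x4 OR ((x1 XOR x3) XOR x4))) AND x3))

By distribution ((E AND v) OR (E AND NOT v) = E) then distribution ((E OR v) AND (E OR NOT v) = E):
= ((x1 XOR x3) XOR x4)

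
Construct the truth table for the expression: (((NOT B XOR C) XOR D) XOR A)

C | D | A | B | Output
----------------------
0 | 0 | 0 | 0 | 1
0 | 0 | 0 | 1 | 0
0 | 0 | 1 | 0 | 0
0 | 0 | 1 | 1 | 1
0 | 1 | 0 | 0 | 0
0 | 1 | 0 | 1 | 1
0 | 1 | 1 | 0 | 1
0 | 1 | 1 | 1 | 0
1 | 0 | 0 | 0 | 0
1 | 0 | 0 | 1 | 1
1 | 0 | 1 | 0 | 1
1 | 0 | 1 | 1 | 0
1 | 1 | 0 | 0 | 1
1 | 1 | 0 | 1 | 0
1 | 1 | 1 | 0 | 0
1 | 1 | 1 | 1 | 1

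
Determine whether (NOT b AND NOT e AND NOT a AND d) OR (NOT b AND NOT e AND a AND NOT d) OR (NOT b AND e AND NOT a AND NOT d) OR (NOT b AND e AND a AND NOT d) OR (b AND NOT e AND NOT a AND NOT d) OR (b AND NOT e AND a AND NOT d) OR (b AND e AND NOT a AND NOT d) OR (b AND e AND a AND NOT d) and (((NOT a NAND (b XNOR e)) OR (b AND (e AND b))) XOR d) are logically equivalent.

Yes, they are equivalent — the two output columns agree on all 16 assignments:
b | e | a | d | Expression 1 | Expression 2
-------------------------------------------
0 | 0 | 0 | 0 | 0 | 0
0 | 0 | 0 | 1 | 1 | 1
0 | 0 | 1 | 0 | 1 | 1
0 | 0 | 1 | 1 | 0 | 0
0 | 1 | 0 | 0 | 1 | 1
0 | 1 | 0 | 1 | 0 | 0
0 | 1 | 1 | 0 | 1 | 1
0 | 1 | 1 | 1 | 0 | 0
1 | 0 | 0 | 0 | 1 | 1
1 | 0 | 0 | 1 | 0 | 0
1 | 0 | 1 | 0 | 1 | 1
1 | 0 | 1 | 1 | 0 | 0
1 | 1 | 0 | 0 | 1 | 1
1 | 1 | 0 | 1 | 0 | 0
1 | 1 | 1 | 0 | 1 | 1
1 | 1 | 1 | 1 | 0 | 0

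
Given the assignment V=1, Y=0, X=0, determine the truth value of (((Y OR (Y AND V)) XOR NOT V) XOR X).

Substituting: (((0 OR (0 AND 1)) XOR NOT 1) XOR 0)
= 0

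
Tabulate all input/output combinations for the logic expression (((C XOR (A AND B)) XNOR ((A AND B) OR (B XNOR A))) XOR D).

A | D | B | C | Output
----------------------
0 | 0 | 0 | 0 | 0
0 | 0 | 0 | 1 | 1
0 | 0 | 1 | 0 | 1
0 | 0 | 1 | 1 | 0
0 | 1 | 0 | 0 | 1
0 | 1 | 0 | 1 | 0
0 | 1 | 1 | 0 | 0
0 | 1 | 1 | 1 | 1
1 | 0 | 0 | 0 | 1
1 | 0 | 0 | 1 | 0
1 | 0 | 1 | 0 | 1
1 | 0 | 1 | 1 | 0
1 | 1 | 0 | 0 | 0
1 | 1 | 0 | 1 | 1
1 | 1 | 1 | 0 | 0
1 | 1 | 1 | 1 | 1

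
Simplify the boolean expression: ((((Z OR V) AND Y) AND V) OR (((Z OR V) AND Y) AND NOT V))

By distribution ((E AND v) OR (E AND NOT v) = E):
= ((Z OR V) AND Y)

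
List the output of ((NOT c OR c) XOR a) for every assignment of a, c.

a | c | Output
--------------
0 | 0 | 1
0 | 1 | 1
1 | 0 | 0
1 | 1 | 0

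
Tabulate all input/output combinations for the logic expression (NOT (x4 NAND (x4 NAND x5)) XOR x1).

x4 | x1 | x5 | Output
---------------------
0 | 0 | 0 | 0
0 | 0 | 1 | 0
0 | 1 | 0 | 1
0 | 1 | 1 | 1
1 | 0 | 0 | 1
1 | 0 | 1 | 0
1 | 1 | 0 | 0
1 | 1 | 1 | 1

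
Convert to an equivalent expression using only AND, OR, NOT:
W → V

NOT W OR V
(Implication elimination: A → B = NOT A OR B)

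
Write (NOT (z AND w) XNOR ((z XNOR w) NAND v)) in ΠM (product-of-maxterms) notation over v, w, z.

ΠM(3, 4) = (v OR NOT w OR NOT z) AND (NOT v OR w OR z)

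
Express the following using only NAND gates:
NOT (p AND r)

(((p NAND r) NAND (p NAND r)) NAND ((p NAND r) NAND (p NAND r)))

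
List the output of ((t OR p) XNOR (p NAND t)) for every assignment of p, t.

p | t | Output
--------------
0 | 0 | 0
0 | 1 | 1
1 | 0 | 1
1 | 1 | 0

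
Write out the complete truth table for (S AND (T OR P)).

P | T | S | Output
------------------
0 | 0 | 0 | 0
0 | 0 | 1 | 0
0 | 1 | 0 | 0
0 | 1 | 1 | 1
1 | 0 | 0 | 0
1 | 0 | 1 | 1
1 | 1 | 0 | 0
1 | 1 | 1 | 1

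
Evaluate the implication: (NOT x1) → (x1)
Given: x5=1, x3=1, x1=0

Antecedent (NOT x1) = 1; consequent (x1) = 0.
1 → 0 = 0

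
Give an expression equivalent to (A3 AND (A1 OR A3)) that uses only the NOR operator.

((A3 NOR A3) NOR (((A1 NOR A3) NOR (A1 NOR A3)) NOR ((A1 NOR A3) NOR (A1 NOR A3))))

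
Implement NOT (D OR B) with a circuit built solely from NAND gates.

(((D NAND D) NAND (B NAND B)) NAND ((D NAND D) NAND (B NAND B)))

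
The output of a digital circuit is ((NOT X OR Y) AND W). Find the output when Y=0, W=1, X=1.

Substituting: ((NOT 1 OR 0) AND 1)
= 0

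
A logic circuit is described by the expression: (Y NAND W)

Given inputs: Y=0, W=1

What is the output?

Substituting: (0 NAND 1)
= 1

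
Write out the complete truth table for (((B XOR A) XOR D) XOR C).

D | B | C | A | Output
----------------------
0 | 0 | 0 | 0 | 0
0 | 0 | 0 | 1 | 1
0 | 0 | 1 | 0 | 1
0 | 0 | 1 | 1 | 0
0 | 1 | 0 | 0 | 1
0 | 1 | 0 | 1 | 0
0 | 1 | 1 | 0 | 0
0 | 1 | 1 | 1 | 1
1 | 0 | 0 | 0 | 1
1 | 0 | 0 | 1 | 0
1 | 0 | 1 | 0 | 0
1 | 0 | 1 | 1 | 1
1 | 1 | 0 | 0 | 0
1 | 1 | 0 | 1 | 1
1 | 1 | 1 | 0 | 1
1 | 1 | 1 | 1 | 0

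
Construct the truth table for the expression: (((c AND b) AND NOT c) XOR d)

b | c | d | Output
------------------
0 | 0 | 0 | 0
0 | 0 | 1 | 1
0 | 1 | 0 | 0
0 | 1 | 1 | 1
1 | 0 | 0 | 0
1 | 0 | 1 | 1
1 | 1 | 0 | 0
1 | 1 | 1 | 1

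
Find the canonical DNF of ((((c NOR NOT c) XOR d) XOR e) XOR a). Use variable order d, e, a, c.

(NOT d AND NOT e AND a AND NOT c) OR (NOT d AND NOT e AND a AND c) OR (NOT d AND e AND NOT a AND NOT c) OR (NOT d AND e AND NOT a AND c) OR (d AND NOT e AND NOT a AND NOT c) OR (d AND NOT e AND NOT a AND c) OR (d AND e AND a AND NOT c) OR (d AND e AND a AND c)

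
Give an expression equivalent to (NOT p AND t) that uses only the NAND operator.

(((p NAND p) NAND t) NAND ((p NAND p) NAND t))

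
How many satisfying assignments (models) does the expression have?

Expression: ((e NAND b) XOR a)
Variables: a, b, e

Satisfying assignments: (0,0,0), (0,0,1), (0,1,0), (1,1,1)
Count: 4 out of 8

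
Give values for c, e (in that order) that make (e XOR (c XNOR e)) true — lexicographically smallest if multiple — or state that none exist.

c=0, e=0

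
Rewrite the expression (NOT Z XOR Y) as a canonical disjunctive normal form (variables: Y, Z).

(NOT Y AND NOT Z) OR (Y AND Z)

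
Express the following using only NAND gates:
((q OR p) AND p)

((((q NAND q) NAND (p NAND p)) NAND p) NAND (((q NAND q) NAND (p NAND p)) NAND p))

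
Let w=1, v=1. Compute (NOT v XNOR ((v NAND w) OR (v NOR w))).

Substituting: (NOT 1 XNOR ((1 NAND 1) OR (1 NOR 1)))
= 1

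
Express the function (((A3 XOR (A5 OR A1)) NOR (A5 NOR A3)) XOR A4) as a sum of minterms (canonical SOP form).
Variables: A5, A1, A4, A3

Σm(2, 3, 5, 6, 9, 10, 13, 14) = (NOT A5 AND NOT A1 AND A4 AND NOT A3) OR (NOT A5 AND NOT A1 AND A4 AND A3) OR (NOT A5 AND A1 AND NOT A4 AND A3) OR (NOT A5 AND A1 AND A4 AND NOT A3) OR (A5 AND NOT A1 AND NOT A4 AND A3) OR (A5 AND NOT A1 AND A4 AND NOT A3) OR (A5 AND A1 AND NOT A4 AND A3) OR (A5 AND A1 AND A4 AND NOT A3)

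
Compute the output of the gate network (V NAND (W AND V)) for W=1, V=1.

Substituting: (1 NAND (1 AND 1))
= 0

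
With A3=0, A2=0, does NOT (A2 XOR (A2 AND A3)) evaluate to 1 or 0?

Substituting: NOT (0 XOR (0 AND 0))
= 1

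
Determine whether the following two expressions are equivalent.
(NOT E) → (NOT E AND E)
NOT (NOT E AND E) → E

Yes, Contrapositive is always equivalent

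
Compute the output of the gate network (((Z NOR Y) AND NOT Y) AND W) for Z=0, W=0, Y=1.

Substituting: (((0 NOR 1) AND NOT 1) AND 0)
= 0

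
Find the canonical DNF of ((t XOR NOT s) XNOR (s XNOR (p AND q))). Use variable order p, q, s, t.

(NOT p AND NOT q AND NOT s AND NOT t) OR (NOT p AND NOT q AND s AND NOT t) OR (NOT p AND q AND NOT s AND NOT t) OR (NOT p AND q AND s AND NOT t) OR (p AND NOT q AND NOT s AND NOT t) OR (p AND NOT q AND s AND NOT t) OR (p AND q AND NOT s AND t) OR (p AND q AND s AND t)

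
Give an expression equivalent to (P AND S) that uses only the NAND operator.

((P NAND S) NAND (P NAND S))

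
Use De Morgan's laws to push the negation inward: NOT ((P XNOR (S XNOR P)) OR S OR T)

NOT (P XNOR (S XNOR P)) AND NOT S AND NOT T
De Morgan's: NOT(OR of terms) = AND of negations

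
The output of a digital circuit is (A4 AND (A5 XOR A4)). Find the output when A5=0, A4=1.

Substituting: (1 AND (0 XOR 1))
= 1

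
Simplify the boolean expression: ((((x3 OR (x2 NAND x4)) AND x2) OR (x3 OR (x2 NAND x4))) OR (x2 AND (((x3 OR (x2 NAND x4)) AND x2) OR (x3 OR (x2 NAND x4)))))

By absorption (E OR (E AND v) = E) then absorption (E OR (E AND v) = E):
= (x3 OR (x2 NAND x4))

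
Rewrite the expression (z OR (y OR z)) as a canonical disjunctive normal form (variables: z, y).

(NOT z AND y) OR (z AND NOT y) OR (z AND y)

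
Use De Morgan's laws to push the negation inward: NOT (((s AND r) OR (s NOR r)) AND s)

NOT ((s AND r) OR (s NOR r)) OR NOT s
De Morgan's: NOT(AND of terms) = OR of negations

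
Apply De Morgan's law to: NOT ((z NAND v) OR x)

NOT (z NAND v) AND NOT x
De Morgan's: NOT(OR of terms) = AND of negations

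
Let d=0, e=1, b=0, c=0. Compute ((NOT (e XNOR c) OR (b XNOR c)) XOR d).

Substituting: ((NOT (1 XNOR 0) OR (0 XNOR 0)) XOR 0)
= 1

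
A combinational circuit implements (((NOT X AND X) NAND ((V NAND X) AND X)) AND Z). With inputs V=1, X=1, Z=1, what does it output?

Substituting: (((NOT 1 AND 1) NAND ((1 NAND 1) AND 1)) AND 1)
= 1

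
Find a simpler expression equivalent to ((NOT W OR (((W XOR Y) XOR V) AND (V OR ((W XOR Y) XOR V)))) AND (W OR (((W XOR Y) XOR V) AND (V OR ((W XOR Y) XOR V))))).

By distribution ((E OR v) AND (E OR NOT v) = E) then absorption (E AND (E OR v) = E):
= ((W XOR Y) XOR V)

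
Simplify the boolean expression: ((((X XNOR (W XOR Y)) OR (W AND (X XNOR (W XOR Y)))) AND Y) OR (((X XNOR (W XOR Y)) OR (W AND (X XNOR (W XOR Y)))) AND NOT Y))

By distribution ((E AND v) OR (E AND NOT v) = E) then absorption (E OR (E AND v) = E):
= (X XNOR (W XOR Y))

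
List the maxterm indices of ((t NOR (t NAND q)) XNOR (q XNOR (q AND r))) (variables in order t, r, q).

ΠM(0, 2, 3, 4, 6, 7) = (t OR r OR q) AND (t OR NOT r OR q) AND (t OR NOT r OR NOT q) AND (NOT t OR r OR q) AND (NOT t OR NOT r OR q) AND (NOT t OR NOT r OR NOT q)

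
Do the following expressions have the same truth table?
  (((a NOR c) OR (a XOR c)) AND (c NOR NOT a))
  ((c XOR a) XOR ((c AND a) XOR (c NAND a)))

No. Counterexample: with a=0, c=0, Expression 1 = 0 but Expression 2 = 1.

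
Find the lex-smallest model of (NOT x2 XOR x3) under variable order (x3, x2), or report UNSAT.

x3=0, x2=0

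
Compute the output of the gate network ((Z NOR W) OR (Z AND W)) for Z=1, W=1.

Substituting: ((1 NOR 1) OR (1 AND 1))
= 1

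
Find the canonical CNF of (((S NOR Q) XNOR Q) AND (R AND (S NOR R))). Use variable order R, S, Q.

(R OR S OR Q) AND (R OR S OR NOT Q) AND (R OR NOT S OR Q) AND (R OR NOT S OR NOT Q) AND (NOT R OR S OR Q) AND (NOT R OR S OR NOT Q) AND (NOT R OR NOT S OR Q) AND (NOT R OR NOT S OR NOT Q)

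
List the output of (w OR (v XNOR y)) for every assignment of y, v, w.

y | v | w | Output
------------------
0 | 0 | 0 | 1
0 | 0 | 1 | 1
0 | 1 | 0 | 0
0 | 1 | 1 | 1
1 | 0 | 0 | 0
1 | 0 | 1 | 1
1 | 1 | 0 | 1
1 | 1 | 1 | 1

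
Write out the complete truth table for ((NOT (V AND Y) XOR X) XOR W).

Y | V | X | W | Output
----------------------
0 | 0 | 0 | 0 | 1
0 | 0 | 0 | 1 | 0
0 | 0 | 1 | 0 | 0
0 | 0 | 1 | 1 | 1
0 | 1 | 0 | 0 | 1
0 | 1 | 0 | 1 | 0
0 | 1 | 1 | 0 | 0
0 | 1 | 1 | 1 | 1
1 | 0 | 0 | 0 | 1
1 | 0 | 0 | 1 | 0
1 | 0 | 1 | 0 | 0
1 | 0 | 1 | 1 | 1
1 | 1 | 0 | 0 | 0
1 | 1 | 0 | 1 | 1
1 | 1 | 1 | 0 | 1
1 | 1 | 1 | 1 | 0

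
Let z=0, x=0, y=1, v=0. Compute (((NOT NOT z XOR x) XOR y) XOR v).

Substituting: (((NOT NOT 0 XOR 0) XOR 1) XOR 0)
= 1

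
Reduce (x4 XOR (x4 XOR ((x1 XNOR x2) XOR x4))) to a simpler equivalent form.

By XOR self-cancellation ((E XOR v) XOR v = E):
= ((x1 XNOR x2) XOR x4)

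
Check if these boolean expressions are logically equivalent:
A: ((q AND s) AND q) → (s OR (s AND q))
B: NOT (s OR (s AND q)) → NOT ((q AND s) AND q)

Yes, Contrapositive is always equivalent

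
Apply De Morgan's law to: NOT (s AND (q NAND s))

NOT s OR NOT (q NAND s)
De Morgan's: NOT(AND of terms) = OR of negations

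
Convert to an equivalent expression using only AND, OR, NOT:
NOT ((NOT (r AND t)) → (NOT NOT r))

(NOT (r AND t)) AND NOT r
(Negated implication: NOT(A → B) = A AND NOT B)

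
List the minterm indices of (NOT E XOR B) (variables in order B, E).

Σm(0, 3) = (NOT B AND NOT E) OR (B AND E)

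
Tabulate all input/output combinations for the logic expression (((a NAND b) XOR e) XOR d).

b | e | d | a | Output
----------------------
0 | 0 | 0 | 0 | 1
0 | 0 | 0 | 1 | 1
0 | 0 | 1 | 0 | 0
0 | 0 | 1 | 1 | 0
0 | 1 | 0 | 0 | 0
0 | 1 | 0 | 1 | 0
0 | 1 | 1 | 0 | 1
0 | 1 | 1 | 1 | 1
1 | 0 | 0 | 0 | 1
1 | 0 | 0 | 1 | 0
1 | 0 | 1 | 0 | 0
1 | 0 | 1 | 1 | 1
1 | 1 | 0 | 0 | 0
1 | 1 | 0 | 1 | 1
1 | 1 | 1 | 0 | 1
1 | 1 | 1 | 1 | 0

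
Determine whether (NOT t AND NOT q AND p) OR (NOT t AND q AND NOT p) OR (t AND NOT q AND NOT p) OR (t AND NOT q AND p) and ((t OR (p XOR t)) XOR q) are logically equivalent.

Yes, they are equivalent — the two output columns agree on all 8 assignments:
t | q | p | Expression 1 | Expression 2
---------------------------------------
0 | 0 | 0 | 0 | 0
0 | 0 | 1 | 1 | 1
0 | 1 | 0 | 1 | 1
0 | 1 | 1 | 0 | 0
1 | 0 | 0 | 1 | 1
1 | 0 | 1 | 1 | 1
1 | 1 | 0 | 0 | 0
1 | 1 | 1 | 0 | 0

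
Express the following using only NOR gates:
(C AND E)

((C NOR C) NOR (E NOR E))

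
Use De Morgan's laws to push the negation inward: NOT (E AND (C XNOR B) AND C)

NOT E OR NOT (C XNOR B) OR NOT C
De Morgan's: NOT(AND of terms) = OR of negations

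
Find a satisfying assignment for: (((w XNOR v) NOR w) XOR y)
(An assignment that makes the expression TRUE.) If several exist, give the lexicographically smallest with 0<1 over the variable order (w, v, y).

w=0, v=0, y=1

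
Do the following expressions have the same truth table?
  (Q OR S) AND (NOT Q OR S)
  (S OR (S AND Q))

Yes, they are equivalent — the two output columns agree on all 4 assignments:
Q | S | Expression 1 | Expression 2
-----------------------------------
0 | 0 | 0 | 0
0 | 1 | 1 | 1
1 | 0 | 0 | 0
1 | 1 | 1 | 1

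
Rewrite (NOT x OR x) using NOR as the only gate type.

(((x NOR x) NOR x) NOR ((x NOR x) NOR x))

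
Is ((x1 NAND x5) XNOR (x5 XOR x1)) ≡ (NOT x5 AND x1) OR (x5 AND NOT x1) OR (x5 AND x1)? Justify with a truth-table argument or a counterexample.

Yes, they are equivalent — the two output columns agree on all 4 assignments:
x5 | x1 | Expression 1 | Expression 2
-------------------------------------
0 | 0 | 0 | 0
0 | 1 | 1 | 1
1 | 0 | 1 | 1
1 | 1 | 1 | 1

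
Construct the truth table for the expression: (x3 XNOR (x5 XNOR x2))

x3 | x2 | x5 | Output
---------------------
0 | 0 | 0 | 0
0 | 0 | 1 | 1
0 | 1 | 0 | 1
0 | 1 | 1 | 0
1 | 0 | 0 | 1
1 | 0 | 1 | 0
1 | 1 | 0 | 0
1 | 1 | 1 | 1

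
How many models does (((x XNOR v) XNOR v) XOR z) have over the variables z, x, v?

Satisfying assignments: (0,1,0), (0,1,1), (1,0,0), (1,0,1)
Count: 4 out of 8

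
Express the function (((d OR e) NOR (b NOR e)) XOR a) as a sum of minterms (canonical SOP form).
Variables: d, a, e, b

Σm(1, 4, 6, 7, 12, 13, 14, 15) = (NOT d AND NOT a AND NOT e AND b) OR (NOT d AND a AND NOT e AND NOT b) OR (NOT d AND a AND e AND NOT b) OR (NOT d AND a AND e AND b) OR (d AND a AND NOT e AND NOT b) OR (d AND a AND NOT e AND b) OR (d AND a AND e AND NOT b) OR (d AND a AND e AND b)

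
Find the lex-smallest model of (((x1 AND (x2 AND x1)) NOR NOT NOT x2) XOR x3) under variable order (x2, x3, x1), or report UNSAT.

x2=0, x3=0, x1=0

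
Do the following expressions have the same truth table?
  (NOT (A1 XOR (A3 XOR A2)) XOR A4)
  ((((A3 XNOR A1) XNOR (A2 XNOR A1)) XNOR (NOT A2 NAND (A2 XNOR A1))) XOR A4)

No. Counterexample: with A4=0, A2=0, A3=0, A1=0, Expression 1 = 1 but Expression 2 = 0.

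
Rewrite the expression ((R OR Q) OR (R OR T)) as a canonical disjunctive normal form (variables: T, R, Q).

(NOT T AND NOT R AND Q) OR (NOT T AND R AND NOT Q) OR (NOT T AND R AND Q) OR (T AND NOT R AND NOT Q) OR (T AND NOT R AND Q) OR (T AND R AND NOT Q) OR (T AND R AND Q)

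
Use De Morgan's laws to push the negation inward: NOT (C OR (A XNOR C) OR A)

NOT C AND NOT (A XNOR C) AND NOT A
De Morgan's: NOT(OR of terms) = AND of negations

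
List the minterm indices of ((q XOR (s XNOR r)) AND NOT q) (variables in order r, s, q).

Σm(0, 6) = (NOT r AND NOT s AND NOT q) OR (r AND s AND NOT q)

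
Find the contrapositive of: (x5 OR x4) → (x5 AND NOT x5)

Contrapositive: NOT (x5 AND NOT x5) → NOT (x5 OR x4)
Note: A statement and its contrapositive are logically equivalent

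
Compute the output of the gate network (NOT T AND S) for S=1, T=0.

Substituting: (NOT 0 AND 1)
= 1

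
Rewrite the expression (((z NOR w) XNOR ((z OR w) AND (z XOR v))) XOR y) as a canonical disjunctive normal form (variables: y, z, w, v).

(NOT y AND NOT z AND w AND NOT v) OR (NOT y AND z AND NOT w AND v) OR (NOT y AND z AND w AND v) OR (y AND NOT z AND NOT w AND NOT v) OR (y AND NOT z AND NOT w AND v) OR (y AND NOT z AND w AND v) OR (y AND z AND NOT w AND NOT v) OR (y AND z AND w AND NOT v)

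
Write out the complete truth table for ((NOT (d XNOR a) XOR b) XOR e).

b | e | a | d | Output
----------------------
0 | 0 | 0 | 0 | 0
0 | 0 | 0 | 1 | 1
0 | 0 | 1 | 0 | 1
0 | 0 | 1 | 1 | 0
0 | 1 | 0 | 0 | 1
0 | 1 | 0 | 1 | 0
0 | 1 | 1 | 0 | 0
0 | 1 | 1 | 1 | 1
1 | 0 | 0 | 0 | 1
1 | 0 | 0 | 1 | 0
1 | 0 | 1 | 0 | 0
1 | 0 | 1 | 1 | 1
1 | 1 | 0 | 0 | 0
1 | 1 | 0 | 1 | 1
1 | 1 | 1 | 0 | 1
1 | 1 | 1 | 1 | 0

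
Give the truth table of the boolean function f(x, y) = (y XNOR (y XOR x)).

x | y | Output
--------------
0 | 0 | 1
0 | 1 | 1
1 | 0 | 0
1 | 1 | 0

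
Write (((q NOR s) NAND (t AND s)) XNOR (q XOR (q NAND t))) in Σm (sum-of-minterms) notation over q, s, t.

Σm(0, 1, 2, 3, 5, 7) = (NOT q AND NOT s AND NOT t) OR (NOT q AND NOT s AND t) OR (NOT q AND s AND NOT t) OR (NOT q AND s AND t) OR (q AND NOT s AND t) OR (q AND s AND t)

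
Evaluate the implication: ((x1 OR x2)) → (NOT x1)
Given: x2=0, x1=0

Antecedent ((x1 OR x2)) = 0; consequent (NOT x1) = 1.
0 → 1 = 1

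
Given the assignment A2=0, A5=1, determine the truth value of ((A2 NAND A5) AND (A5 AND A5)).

Substituting: ((0 NAND 1) AND (1 AND 1))
= 1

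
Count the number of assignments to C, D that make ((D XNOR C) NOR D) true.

Satisfying assignments: (1,0)
Count: 1 out of 4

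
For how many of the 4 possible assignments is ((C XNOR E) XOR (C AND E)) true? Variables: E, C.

Satisfying assignments: (0,0)
Count: 1 out of 4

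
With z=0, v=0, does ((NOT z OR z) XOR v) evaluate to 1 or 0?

Substituting: ((NOT 0 OR 0) XOR 0)
= 1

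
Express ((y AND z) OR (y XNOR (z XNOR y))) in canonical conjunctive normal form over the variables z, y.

(z OR y) AND (z OR NOT y)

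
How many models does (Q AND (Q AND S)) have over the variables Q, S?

Satisfying assignments: (1,1)
Count: 1 out of 4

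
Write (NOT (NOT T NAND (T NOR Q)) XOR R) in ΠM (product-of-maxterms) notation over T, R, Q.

ΠM(1, 2, 4, 5) = (T OR R OR NOT Q) AND (T OR NOT R OR Q) AND (NOT T OR R OR Q) AND (NOT T OR R OR NOT Q)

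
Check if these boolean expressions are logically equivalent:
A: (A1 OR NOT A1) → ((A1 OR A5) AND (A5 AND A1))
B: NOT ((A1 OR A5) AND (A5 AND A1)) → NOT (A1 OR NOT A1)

Yes, Contrapositive is always equivalent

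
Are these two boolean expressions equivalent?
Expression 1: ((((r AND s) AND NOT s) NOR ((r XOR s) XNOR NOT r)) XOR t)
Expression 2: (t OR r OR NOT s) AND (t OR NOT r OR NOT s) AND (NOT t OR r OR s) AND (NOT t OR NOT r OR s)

Yes, they are equivalent — the two output columns agree on all 8 assignments:
t | r | s | Expression 1 | Expression 2
---------------------------------------
0 | 0 | 0 | 1 | 1
0 | 0 | 1 | 0 | 0
0 | 1 | 0 | 1 | 1
0 | 1 | 1 | 0 | 0
1 | 0 | 0 | 0 | 0
1 | 0 | 1 | 1 | 1
1 | 1 | 0 | 0 | 0
1 | 1 | 1 | 1 | 1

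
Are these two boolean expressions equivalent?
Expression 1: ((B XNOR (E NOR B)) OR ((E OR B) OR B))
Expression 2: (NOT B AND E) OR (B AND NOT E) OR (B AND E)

Yes, they are equivalent — the two output columns agree on all 4 assignments:
B | E | Expression 1 | Expression 2
-----------------------------------
0 | 0 | 0 | 0
0 | 1 | 1 | 1
1 | 0 | 1 | 1
1 | 1 | 1 | 1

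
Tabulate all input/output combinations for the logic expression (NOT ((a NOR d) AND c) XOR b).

c | b | d | a | Output
----------------------
0 | 0 | 0 | 0 | 1
0 | 0 | 0 | 1 | 1
0 | 0 | 1 | 0 | 1
0 | 0 | 1 | 1 | 1
0 | 1 | 0 | 0 | 0
0 | 1 | 0 | 1 | 0
0 | 1 | 1 | 0 | 0
0 | 1 | 1 | 1 | 0
1 | 0 | 0 | 0 | 0
1 | 0 | 0 | 1 | 1
1 | 0 | 1 | 0 | 1
1 | 0 | 1 | 1 | 1
1 | 1 | 0 | 0 | 1
1 | 1 | 0 | 1 | 0
1 | 1 | 1 | 0 | 0
1 | 1 | 1 | 1 | 0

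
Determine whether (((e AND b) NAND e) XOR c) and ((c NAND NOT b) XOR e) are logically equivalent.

No. Counterexample: with c=0, e=1, b=0, Expression 1 = 1 but Expression 2 = 0.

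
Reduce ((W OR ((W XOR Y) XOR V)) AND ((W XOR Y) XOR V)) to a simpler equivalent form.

By absorption (E AND (E OR v) = E):
= ((W XOR Y) XOR V)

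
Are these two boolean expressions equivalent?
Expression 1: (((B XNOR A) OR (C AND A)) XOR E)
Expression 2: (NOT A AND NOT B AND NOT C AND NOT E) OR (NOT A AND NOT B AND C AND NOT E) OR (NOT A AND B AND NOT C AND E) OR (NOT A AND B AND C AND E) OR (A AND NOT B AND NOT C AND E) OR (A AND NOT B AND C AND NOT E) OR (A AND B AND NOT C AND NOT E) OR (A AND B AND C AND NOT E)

Yes, they are equivalent — the two output columns agree on all 16 assignments:
A | B | C | E | Expression 1 | Expression 2
-------------------------------------------
0 | 0 | 0 | 0 | 1 | 1
0 | 0 | 0 | 1 | 0 | 0
0 | 0 | 1 | 0 | 1 | 1
0 | 0 | 1 | 1 | 0 | 0
0 | 1 | 0 | 0 | 0 | 0
0 | 1 | 0 | 1 | 1 | 1
0 | 1 | 1 | 0 | 0 | 0
0 | 1 | 1 | 1 | 1 | 1
1 | 0 | 0 | 0 | 0 | 0
1 | 0 | 0 | 1 | 1 | 1
1 | 0 | 1 | 0 | 1 | 1
1 | 0 | 1 | 1 | 0 | 0
1 | 1 | 0 | 0 | 1 | 1
1 | 1 | 0 | 1 | 0 | 0
1 | 1 | 1 | 0 | 1 | 1
1 | 1 | 1 | 1 | 0 | 0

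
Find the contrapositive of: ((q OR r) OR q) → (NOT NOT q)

Contrapositive: NOT q → NOT ((q OR r) OR q)
Note: A statement and its contrapositive are logically equivalent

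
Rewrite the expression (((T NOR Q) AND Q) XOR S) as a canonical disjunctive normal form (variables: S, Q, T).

(S AND NOT Q AND NOT T) OR (S AND NOT Q AND T) OR (S AND Q AND NOT T) OR (S AND Q AND T)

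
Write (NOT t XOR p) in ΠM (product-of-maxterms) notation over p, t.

ΠM(1, 2) = (p OR NOT t) AND (NOT p OR t)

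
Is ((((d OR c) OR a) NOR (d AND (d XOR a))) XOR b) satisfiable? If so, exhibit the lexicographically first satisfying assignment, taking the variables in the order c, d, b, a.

c=0, d=0, b=0, a=0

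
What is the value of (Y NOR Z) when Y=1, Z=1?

Substituting: (1 NOR 1)
= 0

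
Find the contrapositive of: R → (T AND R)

Contrapositive: NOT (T AND R) → NOT R
Note: A statement and its contrapositive are logically equivalent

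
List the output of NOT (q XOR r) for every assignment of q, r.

q | r | Output
--------------
0 | 0 | 1
0 | 1 | 0
1 | 0 | 0
1 | 1 | 1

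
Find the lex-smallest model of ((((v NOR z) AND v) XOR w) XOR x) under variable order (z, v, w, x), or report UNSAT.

z=0, v=0, w=0, x=1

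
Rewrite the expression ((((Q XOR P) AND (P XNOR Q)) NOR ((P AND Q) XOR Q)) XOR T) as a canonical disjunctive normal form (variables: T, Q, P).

(NOT T AND NOT Q AND NOT P) OR (NOT T AND NOT Q AND P) OR (NOT T AND Q AND P) OR (T AND Q AND NOT P)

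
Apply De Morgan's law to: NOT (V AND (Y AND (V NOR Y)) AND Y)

NOT V OR NOT (Y AND (V NOR Y)) OR NOT Y
De Morgan's: NOT(AND of terms) = OR of negations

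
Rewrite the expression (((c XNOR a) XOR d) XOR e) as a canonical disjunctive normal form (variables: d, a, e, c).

(NOT d AND NOT a AND NOT e AND NOT c) OR (NOT d AND NOT a AND e AND c) OR (NOT d AND a AND NOT e AND c) OR (NOT d AND a AND e AND NOT c) OR (d AND NOT a AND NOT e AND c) OR (d AND NOT a AND e AND NOT c) OR (d AND a AND NOT e AND NOT c) OR (d AND a AND e AND c)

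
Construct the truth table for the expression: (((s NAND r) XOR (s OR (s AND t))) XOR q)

s | t | q | r | Output
----------------------
0 | 0 | 0 | 0 | 1
0 | 0 | 0 | 1 | 1
0 | 0 | 1 | 0 | 0
0 | 0 | 1 | 1 | 0
0 | 1 | 0 | 0 | 1
0 | 1 | 0 | 1 | 1
0 | 1 | 1 | 0 | 0
0 | 1 | 1 | 1 | 0
1 | 0 | 0 | 0 | 0
1 | 0 | 0 | 1 | 1
1 | 0 | 1 | 0 | 1
1 | 0 | 1 | 1 | 0
1 | 1 | 0 | 0 | 0
1 | 1 | 0 | 1 | 1
1 | 1 | 1 | 0 | 1
1 | 1 | 1 | 1 | 0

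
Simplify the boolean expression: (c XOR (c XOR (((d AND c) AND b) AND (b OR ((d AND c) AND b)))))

By XOR self-cancellation ((E XOR v) XOR v = E) then absorption (E AND (E OR v) = E):
= ((d AND c) AND b)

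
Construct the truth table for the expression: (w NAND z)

z | w | Output
--------------
0 | 0 | 1
0 | 1 | 1
1 | 0 | 1
1 | 1 | 0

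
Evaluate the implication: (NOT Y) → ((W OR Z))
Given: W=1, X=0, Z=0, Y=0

Antecedent (NOT Y) = 1; consequent ((W OR Z)) = 1.
1 → 1 = 1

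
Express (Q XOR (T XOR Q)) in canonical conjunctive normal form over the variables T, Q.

(T OR Q) AND (T OR NOT Q)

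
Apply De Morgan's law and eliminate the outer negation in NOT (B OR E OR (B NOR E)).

NOT B AND NOT E AND NOT (B NOR E)
De Morgan's: NOT(OR of terms) = AND of negations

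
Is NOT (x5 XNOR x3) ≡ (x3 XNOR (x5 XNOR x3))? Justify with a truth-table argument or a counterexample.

No. Counterexample: with x5=0, x3=1, Expression 1 = 1 but Expression 2 = 0.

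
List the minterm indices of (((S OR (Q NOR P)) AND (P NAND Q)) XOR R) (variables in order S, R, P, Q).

Σm(0, 5, 6, 7, 8, 9, 10, 15) = (NOT S AND NOT R AND NOT P AND NOT Q) OR (NOT S AND R AND NOT P AND Q) OR (NOT S AND R AND P AND NOT Q) OR (NOT S AND R AND P AND Q) OR (S AND NOT R AND NOT P AND NOT Q) OR (S AND NOT R AND NOT P AND Q) OR (S AND NOT R AND P AND NOT Q) OR (S AND R AND P AND Q)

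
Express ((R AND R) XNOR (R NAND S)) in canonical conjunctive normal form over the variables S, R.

(S OR R) AND (NOT S OR R) AND (NOT S OR NOT R)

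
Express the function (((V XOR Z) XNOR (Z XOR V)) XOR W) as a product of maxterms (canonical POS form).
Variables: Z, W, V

ΠM(2, 3, 6, 7) = (Z OR NOT W OR V) AND (Z OR NOT W OR NOT V) AND (NOT Z OR NOT W OR V) AND (NOT Z OR NOT W OR NOT V)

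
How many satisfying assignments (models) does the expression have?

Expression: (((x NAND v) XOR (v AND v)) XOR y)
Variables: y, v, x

Satisfying assignments: (0,0,0), (0,0,1), (0,1,1), (1,1,0)
Count: 4 out of 8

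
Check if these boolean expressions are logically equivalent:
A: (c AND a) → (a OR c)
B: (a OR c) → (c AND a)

No, Converse is not equivalent to original (counterexample: c=0, a=1)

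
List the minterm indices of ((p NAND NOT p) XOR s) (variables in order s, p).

Σm(0, 1) = (NOT s AND NOT p) OR (NOT s AND p)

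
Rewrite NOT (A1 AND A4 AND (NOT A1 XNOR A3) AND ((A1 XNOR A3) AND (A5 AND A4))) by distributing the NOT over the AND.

NOT A1 OR NOT A4 OR NOT (NOT A1 XNOR A3) OR NOT ((A1 XNOR A3) AND (A5 AND A4))
De Morgan's: NOT(AND of terms) = OR of negations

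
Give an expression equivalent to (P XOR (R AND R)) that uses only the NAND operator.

((P NAND (P NAND ((R NAND R) NAND (R NAND R)))) NAND (((R NAND R) NAND (R NAND R)) NAND (P NAND ((R NAND R) NAND (R NAND R)))))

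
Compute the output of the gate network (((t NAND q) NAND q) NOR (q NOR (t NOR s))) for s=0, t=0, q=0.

Substituting: (((0 NAND 0) NAND 0) NOR (0 NOR (0 NOR 0)))
= 0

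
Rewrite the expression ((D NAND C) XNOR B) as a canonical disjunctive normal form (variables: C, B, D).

(NOT C AND B AND NOT D) OR (NOT C AND B AND D) OR (C AND NOT B AND D) OR (C AND B AND NOT D)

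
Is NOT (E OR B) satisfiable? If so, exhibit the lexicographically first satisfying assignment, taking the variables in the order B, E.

B=0, E=0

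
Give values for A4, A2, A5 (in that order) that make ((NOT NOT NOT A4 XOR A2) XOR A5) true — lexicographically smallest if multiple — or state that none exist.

A4=0, A2=0, A5=0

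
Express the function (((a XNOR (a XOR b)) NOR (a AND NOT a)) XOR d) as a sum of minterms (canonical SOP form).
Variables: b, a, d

Σm(1, 3, 4, 6) = (NOT b AND NOT a AND d) OR (NOT b AND a AND d) OR (b AND NOT a AND NOT d) OR (b AND a AND NOT d)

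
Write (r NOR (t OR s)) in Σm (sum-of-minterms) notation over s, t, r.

Σm(0) = (NOT s AND NOT t AND NOT r)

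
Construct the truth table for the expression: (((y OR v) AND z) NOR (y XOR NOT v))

y | v | z | Output
------------------
0 | 0 | 0 | 0
0 | 0 | 1 | 0
0 | 1 | 0 | 1
0 | 1 | 1 | 0
1 | 0 | 0 | 1
1 | 0 | 1 | 0
1 | 1 | 0 | 0
1 | 1 | 1 | 0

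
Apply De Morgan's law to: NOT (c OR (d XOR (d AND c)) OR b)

NOT c AND NOT (d XOR (d AND c)) AND NOT b
De Morgan's: NOT(OR of terms) = AND of negations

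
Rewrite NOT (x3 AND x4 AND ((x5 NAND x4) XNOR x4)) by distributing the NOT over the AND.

NOT x3 OR NOT x4 OR NOT ((x5 NAND x4) XNOR x4)
De Morgan's: NOT(AND of terms) = OR of negations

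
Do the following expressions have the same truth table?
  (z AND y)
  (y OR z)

No. Counterexample: with y=0, z=1, Expression 1 = 0 but Expression 2 = 1.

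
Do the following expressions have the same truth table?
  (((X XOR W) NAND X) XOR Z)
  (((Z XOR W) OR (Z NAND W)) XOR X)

No. Counterexample: with W=0, X=0, Z=1, Expression 1 = 0 but Expression 2 = 1.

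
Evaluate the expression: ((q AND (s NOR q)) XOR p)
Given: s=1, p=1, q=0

Substituting: ((0 AND (1 NOR 0)) XOR 1)
= 1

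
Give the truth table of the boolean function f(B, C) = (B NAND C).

B | C | Output
--------------
0 | 0 | 1
0 | 1 | 1
1 | 0 | 1
1 | 1 | 0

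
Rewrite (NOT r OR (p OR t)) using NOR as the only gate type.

(((r NOR r) NOR ((p NOR t) NOR (p NOR t))) NOR ((r NOR r) NOR ((p NOR t) NOR (p NOR t))))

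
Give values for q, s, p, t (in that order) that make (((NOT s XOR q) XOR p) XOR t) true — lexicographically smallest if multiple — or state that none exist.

q=0, s=0, p=0, t=0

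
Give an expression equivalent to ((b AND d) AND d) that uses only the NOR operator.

((((b NOR b) NOR (d NOR d)) NOR ((b NOR b) NOR (d NOR d))) NOR (d NOR d))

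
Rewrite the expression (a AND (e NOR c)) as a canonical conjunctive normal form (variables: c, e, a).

(c OR e OR a) AND (c OR NOT e OR a) AND (c OR NOT e OR NOT a) AND (NOT c OR e OR a) AND (NOT c OR e OR NOT a) AND (NOT c OR NOT e OR a) AND (NOT c OR NOT e OR NOT a)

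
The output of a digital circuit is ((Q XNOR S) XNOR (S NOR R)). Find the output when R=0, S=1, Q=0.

Substituting: ((0 XNOR 1) XNOR (1 NOR 0))
= 1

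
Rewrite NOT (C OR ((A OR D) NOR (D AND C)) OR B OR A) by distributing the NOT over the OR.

NOT C AND NOT ((A OR D) NOR (D AND C)) AND NOT B AND NOT A
De Morgan's: NOT(OR of terms) = AND of negations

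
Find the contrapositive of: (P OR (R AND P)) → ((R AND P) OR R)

Contrapositive: NOT ((R AND P) OR R) → NOT (P OR (R AND P))
Note: A statement and its contrapositive are logically equivalent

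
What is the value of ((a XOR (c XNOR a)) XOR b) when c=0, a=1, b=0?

Substituting: ((1 XOR (0 XNOR 1)) XOR 0)
= 1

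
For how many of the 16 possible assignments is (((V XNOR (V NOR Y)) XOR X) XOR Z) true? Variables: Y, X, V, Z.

Satisfying assignments: (0,0,0,1), (0,0,1,1), (0,1,0,0), (0,1,1,0), (1,0,0,0), (1,0,1,1), (1,1,0,1), (1,1,1,0)
Count: 8 out of 16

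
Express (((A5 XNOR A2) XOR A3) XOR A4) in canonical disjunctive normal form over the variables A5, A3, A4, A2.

(NOT A5 AND NOT A3 AND NOT A4 AND NOT A2) OR (NOT A5 AND NOT A3 AND A4 AND A2) OR (NOT A5 AND A3 AND NOT A4 AND A2) OR (NOT A5 AND A3 AND A4 AND NOT A2) OR (A5 AND NOT A3 AND NOT A4 AND A2) OR (A5 AND NOT A3 AND A4 AND NOT A2) OR (A5 AND A3 AND NOT A4 AND NOT A2) OR (A5 AND A3 AND A4 AND A2)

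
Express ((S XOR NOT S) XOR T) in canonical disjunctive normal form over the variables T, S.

(NOT T AND NOT S) OR (NOT T AND S)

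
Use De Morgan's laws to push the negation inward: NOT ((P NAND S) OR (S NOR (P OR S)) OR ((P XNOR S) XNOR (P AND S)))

NOT (P NAND S) AND NOT (S NOR (P OR S)) AND NOT ((P XNOR S) XNOR (P AND S))
De Morgan's: NOT(OR of terms) = AND of negations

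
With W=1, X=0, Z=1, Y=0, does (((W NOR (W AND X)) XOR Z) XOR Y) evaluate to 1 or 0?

Substituting: (((1 NOR (1 AND 0)) XOR 1) XOR 0)
= 1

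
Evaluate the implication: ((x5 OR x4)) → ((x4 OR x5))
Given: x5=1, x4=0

Antecedent ((x5 OR x4)) = 1; consequent ((x4 OR x5)) = 1.
1 → 1 = 1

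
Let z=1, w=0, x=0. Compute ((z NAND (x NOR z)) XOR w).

Substituting: ((1 NAND (0 NOR 1)) XOR 0)
= 1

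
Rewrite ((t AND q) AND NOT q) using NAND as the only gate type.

((((t NAND q) NAND (t NAND q)) NAND (q NAND q)) NAND (((t NAND q) NAND (t NAND q)) NAND (q NAND q)))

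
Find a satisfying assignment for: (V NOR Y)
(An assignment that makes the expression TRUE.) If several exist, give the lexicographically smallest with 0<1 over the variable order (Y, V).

Y=0, V=0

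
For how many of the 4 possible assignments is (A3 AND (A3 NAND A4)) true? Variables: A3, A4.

Satisfying assignments: (1,0)
Count: 1 out of 4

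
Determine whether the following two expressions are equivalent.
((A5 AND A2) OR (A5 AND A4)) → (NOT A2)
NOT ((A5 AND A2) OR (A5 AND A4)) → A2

No, Inverse is not equivalent to original (counterexample: A2=0, A4=0, A5=0)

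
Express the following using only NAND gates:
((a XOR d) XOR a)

((((a NAND (a NAND d)) NAND (d NAND (a NAND d))) NAND (((a NAND (a NAND d)) NAND (d NAND (a NAND d))) NAND a)) NAND (a NAND (((a NAND (a NAND d)) NAND (d NAND (a NAND d))) NAND a)))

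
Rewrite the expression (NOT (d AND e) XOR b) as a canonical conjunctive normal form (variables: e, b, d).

(e OR NOT b OR d) AND (e OR NOT b OR NOT d) AND (NOT e OR b OR NOT d) AND (NOT e OR NOT b OR d)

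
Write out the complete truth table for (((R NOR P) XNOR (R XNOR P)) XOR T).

P | R | T | Output
------------------
0 | 0 | 0 | 1
0 | 0 | 1 | 0
0 | 1 | 0 | 1
0 | 1 | 1 | 0
1 | 0 | 0 | 1
1 | 0 | 1 | 0
1 | 1 | 0 | 0
1 | 1 | 1 | 1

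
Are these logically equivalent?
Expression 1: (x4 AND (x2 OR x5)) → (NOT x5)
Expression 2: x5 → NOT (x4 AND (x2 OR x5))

Yes, Contrapositive is always equivalent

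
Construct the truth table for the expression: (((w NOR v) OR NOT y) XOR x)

y | w | x | v | Output
----------------------
0 | 0 | 0 | 0 | 1
0 | 0 | 0 | 1 | 1
0 | 0 | 1 | 0 | 0
0 | 0 | 1 | 1 | 0
0 | 1 | 0 | 0 | 1
0 | 1 | 0 | 1 | 1
0 | 1 | 1 | 0 | 0
0 | 1 | 1 | 1 | 0
1 | 0 | 0 | 0 | 1
1 | 0 | 0 | 1 | 0
1 | 0 | 1 | 0 | 0
1 | 0 | 1 | 1 | 1
1 | 1 | 0 | 0 | 0
1 | 1 | 0 | 1 | 0
1 | 1 | 1 | 0 | 1
1 | 1 | 1 | 1 | 1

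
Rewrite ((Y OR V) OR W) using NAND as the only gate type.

((((Y NAND Y) NAND (V NAND V)) NAND ((Y NAND Y) NAND (V NAND V))) NAND (W NAND W))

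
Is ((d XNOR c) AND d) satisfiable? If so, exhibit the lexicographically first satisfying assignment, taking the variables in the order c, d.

c=1, d=1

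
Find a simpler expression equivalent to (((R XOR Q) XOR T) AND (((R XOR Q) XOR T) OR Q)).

By absorption (E AND (E OR v) = E):
= ((R XOR Q) XOR T)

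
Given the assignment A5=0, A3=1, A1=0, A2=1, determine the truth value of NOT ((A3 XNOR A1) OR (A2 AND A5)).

Substituting: NOT ((1 XNOR 0) OR (1 AND 0))
= 1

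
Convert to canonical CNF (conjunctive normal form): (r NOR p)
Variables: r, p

(r OR NOT p) AND (NOT r OR p) AND (NOT r OR NOT p)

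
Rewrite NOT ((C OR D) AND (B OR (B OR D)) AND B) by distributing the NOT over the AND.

NOT (C OR D) OR NOT (B OR (B OR D)) OR NOT B
De Morgan's: NOT(AND of terms) = OR of negations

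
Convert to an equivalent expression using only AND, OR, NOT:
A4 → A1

NOT A4 OR A1
(Implication elimination: A → B = NOT A OR B)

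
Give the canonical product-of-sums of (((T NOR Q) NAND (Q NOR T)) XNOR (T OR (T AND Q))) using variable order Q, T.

ΠM(2) = (NOT Q OR T)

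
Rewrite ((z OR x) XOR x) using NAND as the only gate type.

((((z NAND z) NAND (x NAND x)) NAND (((z NAND z) NAND (x NAND x)) NAND x)) NAND (x NAND (((z NAND z) NAND (x NAND x)) NAND x)))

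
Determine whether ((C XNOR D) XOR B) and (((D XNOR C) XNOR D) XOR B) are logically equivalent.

No. Counterexample: with B=0, C=0, D=0, Expression 1 = 1 but Expression 2 = 0.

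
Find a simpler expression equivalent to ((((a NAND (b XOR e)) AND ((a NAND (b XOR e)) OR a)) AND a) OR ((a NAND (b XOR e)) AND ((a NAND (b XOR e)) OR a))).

By absorption (E OR (E AND v) = E) then absorption (E AND (E OR v) = E):
= (a NAND (b XOR e))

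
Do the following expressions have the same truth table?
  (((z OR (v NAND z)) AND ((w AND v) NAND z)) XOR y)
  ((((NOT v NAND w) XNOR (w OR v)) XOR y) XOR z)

No. Counterexample: with y=0, z=0, v=0, w=0, Expression 1 = 1 but Expression 2 = 0.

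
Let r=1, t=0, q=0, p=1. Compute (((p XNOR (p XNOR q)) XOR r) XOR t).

Substituting: (((1 XNOR (1 XNOR 0)) XOR 1) XOR 0)
= 1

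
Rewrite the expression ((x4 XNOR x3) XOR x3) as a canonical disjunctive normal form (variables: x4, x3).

(NOT x4 AND NOT x3) OR (NOT x4 AND x3)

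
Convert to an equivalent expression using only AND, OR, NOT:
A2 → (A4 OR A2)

NOT A2 OR (A4 OR A2)
(Implication elimination: A → B = NOT A OR B)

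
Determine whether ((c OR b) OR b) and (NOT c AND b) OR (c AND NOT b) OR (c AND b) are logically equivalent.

Yes, they are equivalent — the two output columns agree on all 4 assignments:
c | b | Expression 1 | Expression 2
-----------------------------------
0 | 0 | 0 | 0
0 | 1 | 1 | 1
1 | 0 | 1 | 1
1 | 1 | 1 | 1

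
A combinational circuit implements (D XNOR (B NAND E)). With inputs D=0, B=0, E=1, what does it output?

Substituting: (0 XNOR (0 NAND 1))
= 0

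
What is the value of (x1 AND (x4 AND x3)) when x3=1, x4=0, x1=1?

Substituting: (1 AND (0 AND 1))
= 0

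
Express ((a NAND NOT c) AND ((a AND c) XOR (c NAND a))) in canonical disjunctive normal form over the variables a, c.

(NOT a AND NOT c) OR (NOT a AND c) OR (a AND c)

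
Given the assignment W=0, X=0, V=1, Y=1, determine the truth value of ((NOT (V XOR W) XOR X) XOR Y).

Substituting: ((NOT (1 XOR 0) XOR 0) XOR 1)
= 1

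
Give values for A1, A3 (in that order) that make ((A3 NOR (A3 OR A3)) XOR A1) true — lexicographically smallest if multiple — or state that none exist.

A1=0, A3=0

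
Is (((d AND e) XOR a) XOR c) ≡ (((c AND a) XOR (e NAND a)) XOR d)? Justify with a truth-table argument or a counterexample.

No. Counterexample: with d=0, e=0, a=0, c=0, Expression 1 = 0 but Expression 2 = 1.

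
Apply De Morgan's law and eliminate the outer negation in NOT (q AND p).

NOT q OR NOT p
De Morgan's: NOT(AND of terms) = OR of negations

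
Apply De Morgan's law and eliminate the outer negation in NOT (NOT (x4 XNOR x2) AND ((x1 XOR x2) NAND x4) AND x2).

(x4 XNOR x2) OR NOT ((x1 XOR x2) NAND x4) OR NOT x2
De Morgan's: NOT(AND of terms) = OR of negations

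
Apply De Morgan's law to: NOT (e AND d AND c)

NOT e OR NOT d OR NOT c
De Morgan's: NOT(AND of terms) = OR of negations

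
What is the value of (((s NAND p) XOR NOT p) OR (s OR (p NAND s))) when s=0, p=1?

Substituting: (((0 NAND 1) XOR NOT 1) OR (0 OR (1 NAND 0)))
= 1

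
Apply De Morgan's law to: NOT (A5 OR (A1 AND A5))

NOT A5 AND NOT (A1 AND A5)
De Morgan's: NOT(OR of terms) = AND of negations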